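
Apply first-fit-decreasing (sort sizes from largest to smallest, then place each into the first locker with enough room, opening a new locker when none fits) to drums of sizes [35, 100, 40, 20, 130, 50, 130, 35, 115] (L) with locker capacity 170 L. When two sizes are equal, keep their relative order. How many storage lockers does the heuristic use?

Sorted descending: 130, 130, 115, 100, 50, 40, 35, 35, 20.
  130 → locker 1 (new)  [load 130/170]
  130 → locker 2 (new)  [load 130/170]
  115 → locker 3 (new)  [load 115/170]
  100 → locker 4 (new)  [load 100/170]
  50 → locker 3  [load 165/170]
  40 → locker 1  [load 170/170]
  35 → locker 2  [load 165/170]
  35 → locker 4  [load 135/170]
  20 → locker 4  [load 155/170]
4 storage lockers opened.

4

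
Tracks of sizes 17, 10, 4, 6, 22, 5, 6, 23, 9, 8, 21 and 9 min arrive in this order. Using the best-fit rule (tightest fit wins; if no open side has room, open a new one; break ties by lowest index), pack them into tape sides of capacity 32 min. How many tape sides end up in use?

  17 → side 1 (new)  [load 17/32]
  10 → side 1  [load 27/32]
  4 → side 1  [load 31/32]
  6 → side 2 (new)  [load 6/32]
  22 → side 2  [load 28/32]
  5 → side 3 (new)  [load 5/32]
  6 → side 3  [load 11/32]
  23 → side 4 (new)  [load 23/32]
  9 → side 4  [load 32/32]
  8 → side 3  [load 19/32]
  21 → side 5 (new)  [load 21/32]
  9 → side 5  [load 30/32]
5 tape sides opened.

5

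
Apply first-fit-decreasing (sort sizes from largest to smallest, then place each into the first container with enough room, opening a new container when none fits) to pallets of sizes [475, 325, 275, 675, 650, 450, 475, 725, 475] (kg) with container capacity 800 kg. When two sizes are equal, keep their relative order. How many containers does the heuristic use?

7

Sorted descending: 725, 675, 650, 475, 475, 475, 450, 325, 275.
  725 → container 1 (new)  [load 725/800]
  675 → container 2 (new)  [load 675/800]
  650 → container 3 (new)  [load 650/800]
  475 → container 4 (new)  [load 475/800]
  475 → container 5 (new)  [load 475/800]
  475 → container 6 (new)  [load 475/800]
  450 → container 7 (new)  [load 450/800]
  325 → container 4  [load 800/800]
  275 → container 5  [load 750/800]
7 containers opened.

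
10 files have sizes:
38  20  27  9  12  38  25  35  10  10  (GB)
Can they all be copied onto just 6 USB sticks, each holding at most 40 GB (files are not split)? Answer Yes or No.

Yes

A valid assignment using 6 USB sticks:
  USB stick 1: 38 = 38
  USB stick 2: 38 = 38
  USB stick 3: 35 = 35
  USB stick 4: 27 + 12 = 39
  USB stick 5: 25 + 10 = 35
  USB stick 6: 20 + 10 + 9 = 39
Every load is within 40 GB, so 6 USB sticks suffice.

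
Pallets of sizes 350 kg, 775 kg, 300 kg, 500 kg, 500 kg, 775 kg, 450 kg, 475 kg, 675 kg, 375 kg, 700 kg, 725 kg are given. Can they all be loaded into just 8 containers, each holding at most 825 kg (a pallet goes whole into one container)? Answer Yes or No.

Total = 6600 kg; ⌈6600/825⌉ = 8.
9 pallets each exceed half the capacity and cannot share a container, forcing at least 9 containers.
At least 9 containers are required, but only 8 are allowed.

No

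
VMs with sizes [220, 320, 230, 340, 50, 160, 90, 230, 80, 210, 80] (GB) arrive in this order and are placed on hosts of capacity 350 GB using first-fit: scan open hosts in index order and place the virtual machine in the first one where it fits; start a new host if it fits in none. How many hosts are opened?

  220 → host 1 (new)  [load 220/350]
  320 → host 2 (new)  [load 320/350]
  230 → host 3 (new)  [load 230/350]
  340 → host 4 (new)  [load 340/350]
  50 → host 1  [load 270/350]
  160 → host 5 (new)  [load 160/350]
  90 → host 3  [load 320/350]
  230 → host 6 (new)  [load 230/350]
  80 → host 1  [load 350/350]
  210 → host 7 (new)  [load 210/350]
  80 → host 5  [load 240/350]
7 hosts opened.

7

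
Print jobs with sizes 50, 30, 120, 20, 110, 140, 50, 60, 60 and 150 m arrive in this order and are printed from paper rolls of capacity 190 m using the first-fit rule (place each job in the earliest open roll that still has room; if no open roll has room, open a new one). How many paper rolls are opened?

  50 → roll 1 (new)  [load 50/190]
  30 → roll 1  [load 80/190]
  120 → roll 2 (new)  [load 120/190]
  20 → roll 1  [load 100/190]
  110 → roll 3 (new)  [load 110/190]
  140 → roll 4 (new)  [load 140/190]
  50 → roll 1  [load 150/190]
  60 → roll 2  [load 180/190]
  60 → roll 3  [load 170/190]
  150 → roll 5 (new)  [load 150/190]
5 paper rolls opened.

5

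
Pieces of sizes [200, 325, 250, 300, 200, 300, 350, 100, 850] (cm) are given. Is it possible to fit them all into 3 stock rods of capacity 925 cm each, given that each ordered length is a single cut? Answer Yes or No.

No

Total = 2875 cm; ⌈2875/925⌉ = 4.
At least 4 stock rods are required, but only 3 are allowed.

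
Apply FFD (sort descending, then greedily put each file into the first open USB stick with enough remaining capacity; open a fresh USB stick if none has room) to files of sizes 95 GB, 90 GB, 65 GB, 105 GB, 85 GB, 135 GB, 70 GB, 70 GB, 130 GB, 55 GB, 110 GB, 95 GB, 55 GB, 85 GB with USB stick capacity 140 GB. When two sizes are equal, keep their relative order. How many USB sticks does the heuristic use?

Sorted descending: 135, 130, 110, 105, 95, 95, 90, 85, 85, 70, 70, 65, 55, 55.
  135 → USB stick 1 (new)  [load 135/140]
  130 → USB stick 2 (new)  [load 130/140]
  110 → USB stick 3 (new)  [load 110/140]
  105 → USB stick 4 (new)  [load 105/140]
  95 → USB stick 5 (new)  [load 95/140]
  95 → USB stick 6 (new)  [load 95/140]
  90 → USB stick 7 (new)  [load 90/140]
  85 → USB stick 8 (new)  [load 85/140]
  85 → USB stick 9 (new)  [load 85/140]
  70 → USB stick 10 (new)  [load 70/140]
  70 → USB stick 10  [load 140/140]
  65 → USB stick 11 (new)  [load 65/140]
  55 → USB stick 8  [load 140/140]
  55 → USB stick 9  [load 140/140]
11 USB sticks opened.

11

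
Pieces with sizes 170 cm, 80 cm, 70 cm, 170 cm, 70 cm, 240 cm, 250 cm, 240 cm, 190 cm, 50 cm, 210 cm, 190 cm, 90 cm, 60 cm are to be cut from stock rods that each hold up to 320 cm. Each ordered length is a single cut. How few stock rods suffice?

Total = 250 + 240 + 240 + 210 + 190 + 190 + 170 + 170 + 90 + 80 + 70 + 70 + 60 + 50 = 2080 cm.
Lower bound: ⌈2080/320⌉ = 7 stock rods.
Also, 8 pieces each exceed 160 cm, and no two of those can share a stock rod, so at least 8 stock rods are needed.
A packing using 8 stock rods:
  stock rod 1: 250 + 70 = 320
  stock rod 2: 240 + 80 = 320
  stock rod 3: 240 + 70 = 310
  stock rod 4: 210 + 90 = 300
  stock rod 5: 190 + 60 + 50 = 300
  stock rod 6: 190 = 190
  stock rod 7: 170 = 170
  stock rod 8: 170 = 170
This matches the lower bound, so 8 is optimal.

8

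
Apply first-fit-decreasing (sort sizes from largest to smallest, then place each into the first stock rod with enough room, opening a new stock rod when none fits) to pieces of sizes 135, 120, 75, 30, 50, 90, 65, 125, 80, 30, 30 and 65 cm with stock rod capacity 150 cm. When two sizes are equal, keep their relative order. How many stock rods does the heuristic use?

7

Sorted descending: 135, 125, 120, 90, 80, 75, 65, 65, 50, 30, 30, 30.
  135 → stock rod 1 (new)  [load 135/150]
  125 → stock rod 2 (new)  [load 125/150]
  120 → stock rod 3 (new)  [load 120/150]
  90 → stock rod 4 (new)  [load 90/150]
  80 → stock rod 5 (new)  [load 80/150]
  75 → stock rod 6 (new)  [load 75/150]
  65 → stock rod 5  [load 145/150]
  65 → stock rod 6  [load 140/150]
  50 → stock rod 4  [load 140/150]
  30 → stock rod 3  [load 150/150]
  30 → stock rod 7 (new)  [load 30/150]
  30 → stock rod 7  [load 60/150]
7 stock rods opened.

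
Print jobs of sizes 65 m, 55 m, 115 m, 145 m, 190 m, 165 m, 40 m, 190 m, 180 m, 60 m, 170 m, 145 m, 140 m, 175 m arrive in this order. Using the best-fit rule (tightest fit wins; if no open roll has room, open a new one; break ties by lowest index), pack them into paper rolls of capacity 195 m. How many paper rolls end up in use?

  65 → roll 1 (new)  [load 65/195]
  55 → roll 1  [load 120/195]
  115 → roll 2 (new)  [load 115/195]
  145 → roll 3 (new)  [load 145/195]
  190 → roll 4 (new)  [load 190/195]
  165 → roll 5 (new)  [load 165/195]
  40 → roll 3  [load 185/195]
  190 → roll 6 (new)  [load 190/195]
  180 → roll 7 (new)  [load 180/195]
  60 → roll 1  [load 180/195]
  170 → roll 8 (new)  [load 170/195]
  145 → roll 9 (new)  [load 145/195]
  140 → roll 10 (new)  [load 140/195]
  175 → roll 11 (new)  [load 175/195]
11 paper rolls opened.

11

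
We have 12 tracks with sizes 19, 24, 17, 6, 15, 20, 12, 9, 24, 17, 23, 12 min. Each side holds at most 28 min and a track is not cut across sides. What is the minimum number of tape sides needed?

9

Total = 24 + 24 + 23 + 20 + 19 + 17 + 17 + 15 + 12 + 12 + 9 + 6 = 198 min.
Lower bound: ⌈198/28⌉ = 8 tape sides.
A packing using 9 tape sides:
  side 1: 24 = 24
  side 2: 24 = 24
  side 3: 23 = 23
  side 4: 20 + 6 = 26
  side 5: 19 + 9 = 28
  side 6: 17 = 17
  side 7: 17 = 17
  side 8: 15 + 12 = 27
  side 9: 12 = 12
No arrangement into 8 tape sides stays within capacity, so 9 is optimal.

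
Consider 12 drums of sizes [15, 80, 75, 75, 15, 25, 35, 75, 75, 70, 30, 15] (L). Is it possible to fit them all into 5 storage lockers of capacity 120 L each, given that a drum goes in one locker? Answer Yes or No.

No

Total = 585 L; ⌈585/120⌉ = 5.
6 drums each exceed half the capacity and cannot share a locker, forcing at least 6 storage lockers.
At least 6 storage lockers are required, but only 5 are allowed.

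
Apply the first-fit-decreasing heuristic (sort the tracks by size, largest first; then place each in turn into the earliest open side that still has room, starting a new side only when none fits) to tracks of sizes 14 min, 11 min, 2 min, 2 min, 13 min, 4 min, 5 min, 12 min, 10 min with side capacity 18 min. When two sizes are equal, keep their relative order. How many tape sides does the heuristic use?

5

Sorted descending: 14, 13, 12, 11, 10, 5, 4, 2, 2.
  14 → side 1 (new)  [load 14/18]
  13 → side 2 (new)  [load 13/18]
  12 → side 3 (new)  [load 12/18]
  11 → side 4 (new)  [load 11/18]
  10 → side 5 (new)  [load 10/18]
  5 → side 2  [load 18/18]
  4 → side 1  [load 18/18]
  2 → side 3  [load 14/18]
  2 → side 3  [load 16/18]
5 tape sides opened.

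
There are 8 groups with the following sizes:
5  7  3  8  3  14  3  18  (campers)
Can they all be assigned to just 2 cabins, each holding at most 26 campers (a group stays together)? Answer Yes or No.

No

Total = 61 campers; ⌈61/26⌉ = 3.
At least 3 cabins are required, but only 2 are allowed.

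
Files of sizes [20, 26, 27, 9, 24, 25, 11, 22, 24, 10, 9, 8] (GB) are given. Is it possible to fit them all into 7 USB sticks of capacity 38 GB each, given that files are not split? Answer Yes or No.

A valid assignment using 7 USB sticks:
  USB stick 1: 27 + 11 = 38
  USB stick 2: 26 + 10 = 36
  USB stick 3: 25 + 9 = 34
  USB stick 4: 24 + 9 = 33
  USB stick 5: 24 + 8 = 32
  USB stick 6: 22 = 22
  USB stick 7: 20 = 20
Every load is within 38 GB, so 7 USB sticks suffice.

Yes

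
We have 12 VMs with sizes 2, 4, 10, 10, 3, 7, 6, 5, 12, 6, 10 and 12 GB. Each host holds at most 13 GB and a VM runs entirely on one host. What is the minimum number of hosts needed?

Total = 12 + 12 + 10 + 10 + 10 + 7 + 6 + 6 + 5 + 4 + 3 + 2 = 87 GB.
Lower bound: ⌈87/13⌉ = 7 hosts.
A packing using 8 hosts:
  host 1: 12 = 12
  host 2: 12 = 12
  host 3: 10 + 3 = 13
  host 4: 10 + 2 = 12
  host 5: 10 = 10
  host 6: 7 + 6 = 13
  host 7: 6 + 5 = 11
  host 8: 4 = 4
No arrangement into 7 hosts stays within capacity, so 8 is optimal.

8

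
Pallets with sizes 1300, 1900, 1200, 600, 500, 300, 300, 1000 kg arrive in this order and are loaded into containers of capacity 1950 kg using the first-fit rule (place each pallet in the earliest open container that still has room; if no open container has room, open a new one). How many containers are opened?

4

  1300 → container 1 (new)  [load 1300/1950]
  1900 → container 2 (new)  [load 1900/1950]
  1200 → container 3 (new)  [load 1200/1950]
  600 → container 1  [load 1900/1950]
  500 → container 3  [load 1700/1950]
  300 → container 4 (new)  [load 300/1950]
  300 → container 4  [load 600/1950]
  1000 → container 4  [load 1600/1950]
4 containers opened.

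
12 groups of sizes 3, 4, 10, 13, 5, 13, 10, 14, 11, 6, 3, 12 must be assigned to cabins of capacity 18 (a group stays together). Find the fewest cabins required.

7

Total = 14 + 13 + 13 + 12 + 11 + 10 + 10 + 6 + 5 + 4 + 3 + 3 = 104.
Lower bound: ⌈104/18⌉ = 6 cabins.
Also, 7 groups each exceed 9, and no two of those can share a cabin, so at least 7 cabins are needed.
A packing using 7 cabins:
  cabin 1: 14 + 4 = 18
  cabin 2: 13 + 5 = 18
  cabin 3: 13 + 3 = 16
  cabin 4: 12 + 6 = 18
  cabin 5: 11 + 3 = 14
  cabin 6: 10 = 10
  cabin 7: 10 = 10
This matches the lower bound, so 7 is optimal.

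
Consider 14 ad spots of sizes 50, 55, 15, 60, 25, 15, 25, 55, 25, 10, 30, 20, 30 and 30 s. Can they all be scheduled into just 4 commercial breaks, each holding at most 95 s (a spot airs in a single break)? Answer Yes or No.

Total = 445 s; ⌈445/95⌉ = 5.
At least 5 commercial breaks are required, but only 4 are allowed.

No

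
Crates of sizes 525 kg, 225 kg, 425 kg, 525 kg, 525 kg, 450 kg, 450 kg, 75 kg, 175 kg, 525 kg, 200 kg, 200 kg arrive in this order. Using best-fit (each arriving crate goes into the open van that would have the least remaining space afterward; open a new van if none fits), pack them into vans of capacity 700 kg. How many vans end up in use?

7

  525 → van 1 (new)  [load 525/700]
  225 → van 2 (new)  [load 225/700]
  425 → van 2  [load 650/700]
  525 → van 3 (new)  [load 525/700]
  525 → van 4 (new)  [load 525/700]
  450 → van 5 (new)  [load 450/700]
  450 → van 6 (new)  [load 450/700]
  75 → van 1  [load 600/700]
  175 → van 3  [load 700/700]
  525 → van 7 (new)  [load 525/700]
  200 → van 5  [load 650/700]
  200 → van 6  [load 650/700]
7 vans opened.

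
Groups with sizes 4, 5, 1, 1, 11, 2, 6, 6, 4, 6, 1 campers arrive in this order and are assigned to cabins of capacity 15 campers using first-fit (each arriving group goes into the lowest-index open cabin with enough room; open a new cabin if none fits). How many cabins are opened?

4

  4 → cabin 1 (new)  [load 4/15]
  5 → cabin 1  [load 9/15]
  1 → cabin 1  [load 10/15]
  1 → cabin 1  [load 11/15]
  11 → cabin 2 (new)  [load 11/15]
  2 → cabin 1  [load 13/15]
  6 → cabin 3 (new)  [load 6/15]
  6 → cabin 3  [load 12/15]
  4 → cabin 2  [load 15/15]
  6 → cabin 4 (new)  [load 6/15]
  1 → cabin 1  [load 14/15]
4 cabins opened.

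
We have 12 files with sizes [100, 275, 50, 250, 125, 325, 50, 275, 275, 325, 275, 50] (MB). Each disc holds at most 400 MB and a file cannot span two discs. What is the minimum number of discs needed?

7

Total = 325 + 325 + 275 + 275 + 275 + 275 + 250 + 125 + 100 + 50 + 50 + 50 = 2375 MB.
Lower bound: ⌈2375/400⌉ = 6 discs.
Also, 7 files each exceed 200 MB, and no two of those can share a disc, so at least 7 discs are needed.
A packing using 7 discs:
  disc 1: 325 + 50 = 375
  disc 2: 325 + 50 = 375
  disc 3: 275 + 125 = 400
  disc 4: 275 + 100 = 375
  disc 5: 275 + 50 = 325
  disc 6: 275 = 275
  disc 7: 250 = 250
This matches the lower bound, so 7 is optimal.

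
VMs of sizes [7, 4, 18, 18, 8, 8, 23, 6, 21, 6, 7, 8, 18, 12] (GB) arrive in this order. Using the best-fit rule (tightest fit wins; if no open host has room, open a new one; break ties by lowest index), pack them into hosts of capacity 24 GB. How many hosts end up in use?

  7 → host 1 (new)  [load 7/24]
  4 → host 1  [load 11/24]
  18 → host 2 (new)  [load 18/24]
  18 → host 3 (new)  [load 18/24]
  8 → host 1  [load 19/24]
  8 → host 4 (new)  [load 8/24]
  23 → host 5 (new)  [load 23/24]
  6 → host 2  [load 24/24]
  21 → host 6 (new)  [load 21/24]
  6 → host 3  [load 24/24]
  7 → host 4  [load 15/24]
  8 → host 4  [load 23/24]
  18 → host 7 (new)  [load 18/24]
  12 → host 8 (new)  [load 12/24]
8 hosts opened.

8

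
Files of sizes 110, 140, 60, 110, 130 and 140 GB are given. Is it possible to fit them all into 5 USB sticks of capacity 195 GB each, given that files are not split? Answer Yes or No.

A valid assignment using 5 USB sticks:
  USB stick 1: 140 = 140
  USB stick 2: 140 = 140
  USB stick 3: 130 + 60 = 190
  USB stick 4: 110 = 110
  USB stick 5: 110 = 110
Every load is within 195 GB, so 5 USB sticks suffice.

Yes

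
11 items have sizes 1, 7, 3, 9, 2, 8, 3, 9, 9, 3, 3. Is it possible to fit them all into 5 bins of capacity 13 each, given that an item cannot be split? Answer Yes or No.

A valid assignment using 5 bins:
  bin 1: 9 + 3 + 1 = 13
  bin 2: 9 + 3 = 12
  bin 3: 9 + 3 = 12
  bin 4: 8 + 3 + 2 = 13
  bin 5: 7 = 7
Every load is within 13, so 5 bins suffice.

Yes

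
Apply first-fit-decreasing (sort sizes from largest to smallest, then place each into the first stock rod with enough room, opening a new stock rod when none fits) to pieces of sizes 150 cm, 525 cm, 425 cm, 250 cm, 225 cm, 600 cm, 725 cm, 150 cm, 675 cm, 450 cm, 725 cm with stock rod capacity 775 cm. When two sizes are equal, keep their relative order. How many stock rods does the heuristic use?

7

Sorted descending: 725, 725, 675, 600, 525, 450, 425, 250, 225, 150, 150.
  725 → stock rod 1 (new)  [load 725/775]
  725 → stock rod 2 (new)  [load 725/775]
  675 → stock rod 3 (new)  [load 675/775]
  600 → stock rod 4 (new)  [load 600/775]
  525 → stock rod 5 (new)  [load 525/775]
  450 → stock rod 6 (new)  [load 450/775]
  425 → stock rod 7 (new)  [load 425/775]
  250 → stock rod 5  [load 775/775]
  225 → stock rod 6  [load 675/775]
  150 → stock rod 4  [load 750/775]
  150 → stock rod 7  [load 575/775]
7 stock rods opened.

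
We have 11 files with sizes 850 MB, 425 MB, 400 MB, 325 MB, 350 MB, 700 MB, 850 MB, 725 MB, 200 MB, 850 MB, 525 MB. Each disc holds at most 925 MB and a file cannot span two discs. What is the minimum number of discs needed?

8

Total = 850 + 850 + 850 + 725 + 700 + 525 + 425 + 400 + 350 + 325 + 200 = 6200 MB.
Lower bound: ⌈6200/925⌉ = 7 discs.
A packing using 8 discs:
  disc 1: 850 = 850
  disc 2: 850 = 850
  disc 3: 850 = 850
  disc 4: 725 + 200 = 925
  disc 5: 700 = 700
  disc 6: 525 + 400 = 925
  disc 7: 425 + 350 = 775
  disc 8: 325 = 325
No arrangement into 7 discs stays within capacity, so 8 is optimal.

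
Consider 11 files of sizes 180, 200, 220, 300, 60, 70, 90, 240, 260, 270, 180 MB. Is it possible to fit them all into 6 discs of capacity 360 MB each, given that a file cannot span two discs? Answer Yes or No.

No

Total = 2070 MB; ⌈2070/360⌉ = 6.
The bound of 6 does not rule out 6, but exhaustive search shows no assignment into 6 discs of capacity 360 MB exists — the minimum is 7.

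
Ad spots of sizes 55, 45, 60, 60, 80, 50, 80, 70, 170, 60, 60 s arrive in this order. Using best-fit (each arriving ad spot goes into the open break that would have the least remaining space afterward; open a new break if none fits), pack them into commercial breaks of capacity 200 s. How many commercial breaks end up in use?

5

  55 → break 1 (new)  [load 55/200]
  45 → break 1  [load 100/200]
  60 → break 1  [load 160/200]
  60 → break 2 (new)  [load 60/200]
  80 → break 2  [load 140/200]
  50 → break 2  [load 190/200]
  80 → break 3 (new)  [load 80/200]
  70 → break 3  [load 150/200]
  170 → break 4 (new)  [load 170/200]
  60 → break 5 (new)  [load 60/200]
  60 → break 5  [load 120/200]
5 commercial breaks opened.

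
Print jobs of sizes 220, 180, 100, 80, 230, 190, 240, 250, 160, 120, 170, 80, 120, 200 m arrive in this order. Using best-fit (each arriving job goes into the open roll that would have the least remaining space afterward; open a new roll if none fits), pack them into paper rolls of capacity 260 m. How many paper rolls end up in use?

10

  220 → roll 1 (new)  [load 220/260]
  180 → roll 2 (new)  [load 180/260]
  100 → roll 3 (new)  [load 100/260]
  80 → roll 2  [load 260/260]
  230 → roll 4 (new)  [load 230/260]
  190 → roll 5 (new)  [load 190/260]
  240 → roll 6 (new)  [load 240/260]
  250 → roll 7 (new)  [load 250/260]
  160 → roll 3  [load 260/260]
  120 → roll 8 (new)  [load 120/260]
  170 → roll 9 (new)  [load 170/260]
  80 → roll 9  [load 250/260]
  120 → roll 8  [load 240/260]
  200 → roll 10 (new)  [load 200/260]
10 paper rolls opened.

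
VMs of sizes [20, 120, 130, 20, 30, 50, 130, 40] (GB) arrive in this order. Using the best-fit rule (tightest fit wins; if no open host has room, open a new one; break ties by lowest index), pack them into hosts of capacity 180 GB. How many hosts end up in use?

4

  20 → host 1 (new)  [load 20/180]
  120 → host 1  [load 140/180]
  130 → host 2 (new)  [load 130/180]
  20 → host 1  [load 160/180]
  30 → host 2  [load 160/180]
  50 → host 3 (new)  [load 50/180]
  130 → host 3  [load 180/180]
  40 → host 4 (new)  [load 40/180]
4 hosts opened.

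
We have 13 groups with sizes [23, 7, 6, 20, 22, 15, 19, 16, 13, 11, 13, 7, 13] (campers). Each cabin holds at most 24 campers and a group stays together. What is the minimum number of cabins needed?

9

Total = 23 + 22 + 20 + 19 + 16 + 15 + 13 + 13 + 13 + 11 + 7 + 7 + 6 = 185 campers.
Lower bound: ⌈185/24⌉ = 8 cabins.
Also, 9 groups each exceed 12 campers, and no two of those can share a cabin, so at least 9 cabins are needed.
A packing using 9 cabins:
  cabin 1: 23 = 23
  cabin 2: 22 = 22
  cabin 3: 20 = 20
  cabin 4: 19 = 19
  cabin 5: 16 + 7 = 23
  cabin 6: 15 + 7 = 22
  cabin 7: 13 + 11 = 24
  cabin 8: 13 + 6 = 19
  cabin 9: 13 = 13
This matches the lower bound, so 9 is optimal.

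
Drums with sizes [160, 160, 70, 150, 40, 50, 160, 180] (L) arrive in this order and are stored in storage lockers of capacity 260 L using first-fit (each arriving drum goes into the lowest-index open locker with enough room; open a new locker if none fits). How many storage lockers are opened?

  160 → locker 1 (new)  [load 160/260]
  160 → locker 2 (new)  [load 160/260]
  70 → locker 1  [load 230/260]
  150 → locker 3 (new)  [load 150/260]
  40 → locker 2  [load 200/260]
  50 → locker 2  [load 250/260]
  160 → locker 4 (new)  [load 160/260]
  180 → locker 5 (new)  [load 180/260]
5 storage lockers opened.

5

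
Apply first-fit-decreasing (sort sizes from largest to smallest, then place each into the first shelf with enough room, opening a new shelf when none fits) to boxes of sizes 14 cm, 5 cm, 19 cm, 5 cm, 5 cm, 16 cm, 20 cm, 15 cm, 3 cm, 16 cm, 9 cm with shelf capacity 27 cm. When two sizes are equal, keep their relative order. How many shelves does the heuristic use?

6

Sorted descending: 20, 19, 16, 16, 15, 14, 9, 5, 5, 5, 3.
  20 → shelf 1 (new)  [load 20/27]
  19 → shelf 2 (new)  [load 19/27]
  16 → shelf 3 (new)  [load 16/27]
  16 → shelf 4 (new)  [load 16/27]
  15 → shelf 5 (new)  [load 15/27]
  14 → shelf 6 (new)  [load 14/27]
  9 → shelf 3  [load 25/27]
  5 → shelf 1  [load 25/27]
  5 → shelf 2  [load 24/27]
  5 → shelf 4  [load 21/27]
  3 → shelf 2  [load 27/27]
6 shelves opened.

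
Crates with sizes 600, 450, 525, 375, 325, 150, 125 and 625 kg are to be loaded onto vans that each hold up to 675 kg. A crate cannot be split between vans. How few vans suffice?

Total = 625 + 600 + 525 + 450 + 375 + 325 + 150 + 125 = 3175 kg.
Lower bound: ⌈3175/675⌉ = 5 vans.
A packing using 6 vans:
  van 1: 625 = 625
  van 2: 600 = 600
  van 3: 525 + 150 = 675
  van 4: 450 + 125 = 575
  van 5: 375 = 375
  van 6: 325 = 325
No arrangement into 5 vans stays within capacity, so 6 is optimal.

6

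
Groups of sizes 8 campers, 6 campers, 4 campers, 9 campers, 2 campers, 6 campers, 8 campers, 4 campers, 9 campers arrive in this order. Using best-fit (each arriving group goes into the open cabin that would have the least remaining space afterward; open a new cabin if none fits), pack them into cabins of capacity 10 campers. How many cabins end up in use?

  8 → cabin 1 (new)  [load 8/10]
  6 → cabin 2 (new)  [load 6/10]
  4 → cabin 2  [load 10/10]
  9 → cabin 3 (new)  [load 9/10]
  2 → cabin 1  [load 10/10]
  6 → cabin 4 (new)  [load 6/10]
  8 → cabin 5 (new)  [load 8/10]
  4 → cabin 4  [load 10/10]
  9 → cabin 6 (new)  [load 9/10]
6 cabins opened.

6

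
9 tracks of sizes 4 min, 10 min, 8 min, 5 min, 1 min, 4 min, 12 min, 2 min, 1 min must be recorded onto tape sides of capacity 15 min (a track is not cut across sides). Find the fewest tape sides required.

Total = 12 + 10 + 8 + 5 + 4 + 4 + 2 + 1 + 1 = 47 min.
Lower bound: ⌈47/15⌉ = 4 tape sides.
A packing using 4 tape sides:
  side 1: 12 + 2 + 1 = 15
  side 2: 10 + 5 = 15
  side 3: 8 + 4 + 1 = 13
  side 4: 4 = 4
This matches the lower bound, so 4 is optimal.

4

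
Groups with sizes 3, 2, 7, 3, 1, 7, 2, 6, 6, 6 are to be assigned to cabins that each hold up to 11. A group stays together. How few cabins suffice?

5

Total = 7 + 7 + 6 + 6 + 6 + 3 + 3 + 2 + 2 + 1 = 43.
Lower bound: ⌈43/11⌉ = 4 cabins.
Also, 5 groups each exceed 11/2, and no two of those can share a cabin, so at least 5 cabins are needed.
A packing using 5 cabins:
  cabin 1: 7 + 3 + 1 = 11
  cabin 2: 7 + 3 = 10
  cabin 3: 6 + 2 + 2 = 10
  cabin 4: 6 = 6
  cabin 5: 6 = 6
This matches the lower bound, so 5 is optimal.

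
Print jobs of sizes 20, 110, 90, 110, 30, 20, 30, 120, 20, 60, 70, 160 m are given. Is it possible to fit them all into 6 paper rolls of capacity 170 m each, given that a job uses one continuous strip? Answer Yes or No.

Yes

A valid assignment using 6 paper rolls:
  roll 1: 160 = 160
  roll 2: 120 + 30 + 20 = 170
  roll 3: 110 + 60 = 170
  roll 4: 110 + 30 + 20 = 160
  roll 5: 90 + 70 = 160
  roll 6: 20 = 20
Every load is within 170 m, so 6 paper rolls suffice.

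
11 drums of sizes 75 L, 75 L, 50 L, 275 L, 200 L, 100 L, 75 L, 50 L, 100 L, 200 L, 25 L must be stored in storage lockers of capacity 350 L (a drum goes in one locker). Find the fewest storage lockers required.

Total = 275 + 200 + 200 + 100 + 100 + 75 + 75 + 75 + 50 + 50 + 25 = 1225 L.
Lower bound: ⌈1225/350⌉ = 4 storage lockers.
A packing using 4 storage lockers:
  locker 1: 275 + 75 = 350
  locker 2: 200 + 100 + 50 = 350
  locker 3: 200 + 100 + 50 = 350
  locker 4: 75 + 75 + 25 = 175
This matches the lower bound, so 4 is optimal.

4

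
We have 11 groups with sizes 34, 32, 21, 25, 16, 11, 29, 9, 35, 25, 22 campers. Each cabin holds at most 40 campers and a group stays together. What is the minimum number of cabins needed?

8

Total = 35 + 34 + 32 + 29 + 25 + 25 + 22 + 21 + 16 + 11 + 9 = 259 campers.
Lower bound: ⌈259/40⌉ = 7 cabins.
Also, 8 groups each exceed 20 campers, and no two of those can share a cabin, so at least 8 cabins are needed.
A packing using 8 cabins:
  cabin 1: 35 = 35
  cabin 2: 34 = 34
  cabin 3: 32 = 32
  cabin 4: 29 + 11 = 40
  cabin 5: 25 + 9 = 34
  cabin 6: 25 = 25
  cabin 7: 22 + 16 = 38
  cabin 8: 21 = 21
This matches the lower bound, so 8 is optimal.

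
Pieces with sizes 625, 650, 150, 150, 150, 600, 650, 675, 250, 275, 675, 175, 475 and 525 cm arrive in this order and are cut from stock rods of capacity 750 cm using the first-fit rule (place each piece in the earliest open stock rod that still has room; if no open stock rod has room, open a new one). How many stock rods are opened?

  625 → stock rod 1 (new)  [load 625/750]
  650 → stock rod 2 (new)  [load 650/750]
  150 → stock rod 3 (new)  [load 150/750]
  150 → stock rod 3  [load 300/750]
  150 → stock rod 3  [load 450/750]
  600 → stock rod 4 (new)  [load 600/750]
  650 → stock rod 5 (new)  [load 650/750]
  675 → stock rod 6 (new)  [load 675/750]
  250 → stock rod 3  [load 700/750]
  275 → stock rod 7 (new)  [load 275/750]
  675 → stock rod 8 (new)  [load 675/750]
  175 → stock rod 7  [load 450/750]
  475 → stock rod 9 (new)  [load 475/750]
  525 → stock rod 10 (new)  [load 525/750]
10 stock rods opened.

10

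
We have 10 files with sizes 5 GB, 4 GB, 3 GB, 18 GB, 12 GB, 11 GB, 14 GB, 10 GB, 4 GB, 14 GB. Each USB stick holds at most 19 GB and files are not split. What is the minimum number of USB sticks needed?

Total = 18 + 14 + 14 + 12 + 11 + 10 + 5 + 4 + 4 + 3 = 95 GB.
Lower bound: ⌈95/19⌉ = 5 USB sticks.
Also, 6 files each exceed 19/2 GB, and no two of those can share a USB stick, so at least 6 USB sticks are needed.
A packing using 6 USB sticks:
  USB stick 1: 18 = 18
  USB stick 2: 14 + 5 = 19
  USB stick 3: 14 + 4 = 18
  USB stick 4: 12 + 4 + 3 = 19
  USB stick 5: 11 = 11
  USB stick 6: 10 = 10
This matches the lower bound, so 6 is optimal.

6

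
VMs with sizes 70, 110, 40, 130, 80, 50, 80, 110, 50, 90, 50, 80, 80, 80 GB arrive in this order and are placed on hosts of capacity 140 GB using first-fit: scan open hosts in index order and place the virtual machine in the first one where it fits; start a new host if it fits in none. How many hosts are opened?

  70 → host 1 (new)  [load 70/140]
  110 → host 2 (new)  [load 110/140]
  40 → host 1  [load 110/140]
  130 → host 3 (new)  [load 130/140]
  80 → host 4 (new)  [load 80/140]
  50 → host 4  [load 130/140]
  80 → host 5 (new)  [load 80/140]
  110 → host 6 (new)  [load 110/140]
  50 → host 5  [load 130/140]
  90 → host 7 (new)  [load 90/140]
  50 → host 7  [load 140/140]
  80 → host 8 (new)  [load 80/140]
  80 → host 9 (new)  [load 80/140]
  80 → host 10 (new)  [load 80/140]
10 hosts opened.

10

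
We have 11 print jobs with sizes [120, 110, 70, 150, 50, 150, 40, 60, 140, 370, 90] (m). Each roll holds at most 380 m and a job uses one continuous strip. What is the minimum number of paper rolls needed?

4

Total = 370 + 150 + 150 + 140 + 120 + 110 + 90 + 70 + 60 + 50 + 40 = 1350 m.
Lower bound: ⌈1350/380⌉ = 4 paper rolls.
A packing using 4 paper rolls:
  roll 1: 370 = 370
  roll 2: 150 + 150 + 70 = 370
  roll 3: 140 + 120 + 110 = 370
  roll 4: 90 + 60 + 50 + 40 = 240
This matches the lower bound, so 4 is optimal.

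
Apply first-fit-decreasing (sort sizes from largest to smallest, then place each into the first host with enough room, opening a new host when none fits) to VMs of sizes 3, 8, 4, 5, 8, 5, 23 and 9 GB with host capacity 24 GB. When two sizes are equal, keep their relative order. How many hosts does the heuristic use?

3

Sorted descending: 23, 9, 8, 8, 5, 5, 4, 3.
  23 → host 1 (new)  [load 23/24]
  9 → host 2 (new)  [load 9/24]
  8 → host 2  [load 17/24]
  8 → host 3 (new)  [load 8/24]
  5 → host 2  [load 22/24]
  5 → host 3  [load 13/24]
  4 → host 3  [load 17/24]
  3 → host 3  [load 20/24]
3 hosts opened.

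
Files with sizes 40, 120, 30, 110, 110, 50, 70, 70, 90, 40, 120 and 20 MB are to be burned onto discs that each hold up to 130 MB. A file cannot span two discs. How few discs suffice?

Total = 120 + 120 + 110 + 110 + 90 + 70 + 70 + 50 + 40 + 40 + 30 + 20 = 870 MB.
Lower bound: ⌈870/130⌉ = 7 discs.
A packing using 8 discs:
  disc 1: 120 = 120
  disc 2: 120 = 120
  disc 3: 110 + 20 = 130
  disc 4: 110 = 110
  disc 5: 90 + 40 = 130
  disc 6: 70 + 50 = 120
  disc 7: 70 + 40 = 110
  disc 8: 30 = 30
No arrangement into 7 discs stays within capacity, so 8 is optimal.

8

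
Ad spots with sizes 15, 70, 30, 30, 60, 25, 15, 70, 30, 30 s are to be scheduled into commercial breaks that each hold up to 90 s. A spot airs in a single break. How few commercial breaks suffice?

Total = 70 + 70 + 60 + 30 + 30 + 30 + 30 + 25 + 15 + 15 = 375 s.
Lower bound: ⌈375/90⌉ = 5 commercial breaks.
A packing using 5 commercial breaks:
  break 1: 70 + 15 = 85
  break 2: 70 + 15 = 85
  break 3: 60 + 30 = 90
  break 4: 30 + 30 + 30 = 90
  break 5: 25 = 25
This matches the lower bound, so 5 is optimal.

5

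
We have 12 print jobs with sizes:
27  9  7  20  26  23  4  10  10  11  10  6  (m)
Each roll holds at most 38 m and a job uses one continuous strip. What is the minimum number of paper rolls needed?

5

Total = 27 + 26 + 23 + 20 + 11 + 10 + 10 + 10 + 9 + 7 + 6 + 4 = 163 m.
Lower bound: ⌈163/38⌉ = 5 paper rolls.
A packing using 5 paper rolls:
  roll 1: 27 + 11 = 38
  roll 2: 26 + 10 = 36
  roll 3: 23 + 10 + 4 = 37
  roll 4: 20 + 10 + 7 = 37
  roll 5: 9 + 6 = 15
This matches the lower bound, so 5 is optimal.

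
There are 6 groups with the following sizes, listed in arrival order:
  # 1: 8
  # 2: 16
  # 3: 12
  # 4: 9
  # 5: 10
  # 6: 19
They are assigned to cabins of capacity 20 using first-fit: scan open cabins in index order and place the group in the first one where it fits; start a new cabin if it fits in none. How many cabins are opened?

4

  8 → cabin 1 (new)  [load 8/20]
  16 → cabin 2 (new)  [load 16/20]
  12 → cabin 1  [load 20/20]
  9 → cabin 3 (new)  [load 9/20]
  10 → cabin 3  [load 19/20]
  19 → cabin 4 (new)  [load 19/20]
4 cabins opened.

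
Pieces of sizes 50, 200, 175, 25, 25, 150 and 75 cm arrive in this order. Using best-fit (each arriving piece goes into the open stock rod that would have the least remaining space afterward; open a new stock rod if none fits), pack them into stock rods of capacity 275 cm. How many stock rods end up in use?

3

  50 → stock rod 1 (new)  [load 50/275]
  200 → stock rod 1  [load 250/275]
  175 → stock rod 2 (new)  [load 175/275]
  25 → stock rod 1  [load 275/275]
  25 → stock rod 2  [load 200/275]
  150 → stock rod 3 (new)  [load 150/275]
  75 → stock rod 2  [load 275/275]
3 stock rods opened.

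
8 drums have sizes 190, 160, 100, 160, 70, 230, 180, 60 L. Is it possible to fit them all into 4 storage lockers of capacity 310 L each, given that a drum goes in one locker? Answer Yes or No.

No

Total = 1150 L; ⌈1150/310⌉ = 4.
5 drums each exceed half the capacity and cannot share a locker, forcing at least 5 storage lockers.
At least 5 storage lockers are required, but only 4 are allowed.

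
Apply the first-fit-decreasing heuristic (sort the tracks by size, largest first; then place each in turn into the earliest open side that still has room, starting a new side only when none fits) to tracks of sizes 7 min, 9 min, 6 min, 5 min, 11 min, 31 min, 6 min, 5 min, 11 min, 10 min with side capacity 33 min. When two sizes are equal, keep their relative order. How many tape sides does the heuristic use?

4

Sorted descending: 31, 11, 11, 10, 9, 7, 6, 6, 5, 5.
  31 → side 1 (new)  [load 31/33]
  11 → side 2 (new)  [load 11/33]
  11 → side 2  [load 22/33]
  10 → side 2  [load 32/33]
  9 → side 3 (new)  [load 9/33]
  7 → side 3  [load 16/33]
  6 → side 3  [load 22/33]
  6 → side 3  [load 28/33]
  5 → side 3  [load 33/33]
  5 → side 4 (new)  [load 5/33]
4 tape sides opened.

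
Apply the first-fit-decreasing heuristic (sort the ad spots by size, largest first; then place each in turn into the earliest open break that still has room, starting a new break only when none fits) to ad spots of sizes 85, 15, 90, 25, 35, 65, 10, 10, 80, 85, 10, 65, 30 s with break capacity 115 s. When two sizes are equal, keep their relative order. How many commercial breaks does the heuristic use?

Sorted descending: 90, 85, 85, 80, 65, 65, 35, 30, 25, 15, 10, 10, 10.
  90 → break 1 (new)  [load 90/115]
  85 → break 2 (new)  [load 85/115]
  85 → break 3 (new)  [load 85/115]
  80 → break 4 (new)  [load 80/115]
  65 → break 5 (new)  [load 65/115]
  65 → break 6 (new)  [load 65/115]
  35 → break 4  [load 115/115]
  30 → break 2  [load 115/115]
  25 → break 1  [load 115/115]
  15 → break 3  [load 100/115]
  10 → break 3  [load 110/115]
  10 → break 5  [load 75/115]
  10 → break 5  [load 85/115]
6 commercial breaks opened.

6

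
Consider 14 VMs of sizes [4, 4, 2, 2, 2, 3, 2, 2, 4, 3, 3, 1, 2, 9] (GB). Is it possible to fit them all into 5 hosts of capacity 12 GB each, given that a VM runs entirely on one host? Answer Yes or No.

A valid assignment using 4 hosts:
  host 1: 9 + 3 = 12
  host 2: 4 + 4 + 4 = 12
  host 3: 3 + 3 + 2 + 2 + 2 = 12
  host 4: 2 + 2 + 2 + 1 = 7
That uses only 4 ≤ 5, so 5 hosts are enough.

Yes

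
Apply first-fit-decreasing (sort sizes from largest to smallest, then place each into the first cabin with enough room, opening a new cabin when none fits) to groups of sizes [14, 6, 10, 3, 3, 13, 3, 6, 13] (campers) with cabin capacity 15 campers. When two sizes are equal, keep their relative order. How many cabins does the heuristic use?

Sorted descending: 14, 13, 13, 10, 6, 6, 3, 3, 3.
  14 → cabin 1 (new)  [load 14/15]
  13 → cabin 2 (new)  [load 13/15]
  13 → cabin 3 (new)  [load 13/15]
  10 → cabin 4 (new)  [load 10/15]
  6 → cabin 5 (new)  [load 6/15]
  6 → cabin 5  [load 12/15]
  3 → cabin 4  [load 13/15]
  3 → cabin 5  [load 15/15]
  3 → cabin 6 (new)  [load 3/15]
6 cabins opened.

6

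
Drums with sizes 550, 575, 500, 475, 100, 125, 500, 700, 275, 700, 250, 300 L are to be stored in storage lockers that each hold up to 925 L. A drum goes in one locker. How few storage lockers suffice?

7

Total = 700 + 700 + 575 + 550 + 500 + 500 + 475 + 300 + 275 + 250 + 125 + 100 = 5050 L.
Lower bound: ⌈5050/925⌉ = 6 storage lockers.
Also, 7 drums each exceed 925/2 L, and no two of those can share a locker, so at least 7 storage lockers are needed.
A packing using 7 storage lockers:
  locker 1: 700 + 125 + 100 = 925
  locker 2: 700 = 700
  locker 3: 575 + 300 = 875
  locker 4: 550 + 275 = 825
  locker 5: 500 + 250 = 750
  locker 6: 500 = 500
  locker 7: 475 = 475
This matches the lower bound, so 7 is optimal.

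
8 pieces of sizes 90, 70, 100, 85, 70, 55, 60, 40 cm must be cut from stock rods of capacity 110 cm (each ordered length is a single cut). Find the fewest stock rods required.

Total = 100 + 90 + 85 + 70 + 70 + 60 + 55 + 40 = 570 cm.
Lower bound: ⌈570/110⌉ = 6 stock rods.
A packing using 7 stock rods:
  stock rod 1: 100 = 100
  stock rod 2: 90 = 90
  stock rod 3: 85 = 85
  stock rod 4: 70 + 40 = 110
  stock rod 5: 70 = 70
  stock rod 6: 60 = 60
  stock rod 7: 55 = 55
No arrangement into 6 stock rods stays within capacity, so 7 is optimal.

7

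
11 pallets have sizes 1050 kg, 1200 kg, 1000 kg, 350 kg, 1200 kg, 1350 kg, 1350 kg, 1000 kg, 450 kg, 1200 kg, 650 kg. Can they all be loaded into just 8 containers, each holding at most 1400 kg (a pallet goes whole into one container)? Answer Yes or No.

No

Total = 10800 kg; ⌈10800/1400⌉ = 8.
The bound of 8 does not rule out 8, but exhaustive search shows no assignment into 8 containers of capacity 1400 kg exists — the minimum is 9.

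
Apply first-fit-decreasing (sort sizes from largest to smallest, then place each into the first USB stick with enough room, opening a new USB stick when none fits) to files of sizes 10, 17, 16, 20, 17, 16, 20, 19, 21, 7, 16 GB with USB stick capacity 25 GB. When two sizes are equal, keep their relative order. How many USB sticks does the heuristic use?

10

Sorted descending: 21, 20, 20, 19, 17, 17, 16, 16, 16, 10, 7.
  21 → USB stick 1 (new)  [load 21/25]
  20 → USB stick 2 (new)  [load 20/25]
  20 → USB stick 3 (new)  [load 20/25]
  19 → USB stick 4 (new)  [load 19/25]
  17 → USB stick 5 (new)  [load 17/25]
  17 → USB stick 6 (new)  [load 17/25]
  16 → USB stick 7 (new)  [load 16/25]
  16 → USB stick 8 (new)  [load 16/25]
  16 → USB stick 9 (new)  [load 16/25]
  10 → USB stick 10 (new)  [load 10/25]
  7 → USB stick 5  [load 24/25]
10 USB sticks opened.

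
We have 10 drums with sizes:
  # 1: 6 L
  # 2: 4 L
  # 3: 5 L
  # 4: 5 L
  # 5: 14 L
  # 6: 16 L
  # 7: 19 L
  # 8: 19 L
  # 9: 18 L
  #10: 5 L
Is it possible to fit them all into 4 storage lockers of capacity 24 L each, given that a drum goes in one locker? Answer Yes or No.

No

Total = 111 L; ⌈111/24⌉ = 5.
At least 5 storage lockers are required, but only 4 are allowed.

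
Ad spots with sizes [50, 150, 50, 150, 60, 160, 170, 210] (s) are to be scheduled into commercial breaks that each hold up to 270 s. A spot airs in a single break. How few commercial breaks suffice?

5

Total = 210 + 170 + 160 + 150 + 150 + 60 + 50 + 50 = 1000 s.
Lower bound: ⌈1000/270⌉ = 4 commercial breaks.
Also, 5 ad spots each exceed 135 s, and no two of those can share a break, so at least 5 commercial breaks are needed.
A packing using 5 commercial breaks:
  break 1: 210 + 60 = 270
  break 2: 170 + 50 + 50 = 270
  break 3: 160 = 160
  break 4: 150 = 150
  break 5: 150 = 150
This matches the lower bound, so 5 is optimal.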